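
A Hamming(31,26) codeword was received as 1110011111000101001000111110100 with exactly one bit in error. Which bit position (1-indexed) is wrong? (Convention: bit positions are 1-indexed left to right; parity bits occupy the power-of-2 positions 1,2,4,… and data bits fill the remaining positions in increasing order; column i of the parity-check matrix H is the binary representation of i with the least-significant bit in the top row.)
Syndrome s = H · r^T (mod 2), r = 1110011111000101001000111110100:
  s[0] = (1010101010101010101010101010101)·(1110011111000101001000111110100) mod 2 = 1+0+1+0+0+0+1+0+1+0+0+0+0+0+0+0+0+0+1+0+0+0+1+0+1+0+1+0+1+0+0 mod 2 = 1
  s[1] = (0110011001100110011001100110011)·(1110011111000101001000111110100) mod 2 = 0+1+1+0+0+1+1+0+0+1+0+0+0+1+0+0+0+0+1+0+0+0+1+0+0+1+1+0+0+0+0 mod 2 = 0
  s[2] = (0001111000011110000111100001111)·(1110011111000101001000111110100) mod 2 = 0+0+0+0+0+1+1+0+0+0+0+0+0+1+0+0+0+0+0+0+0+0+1+0+0+0+0+0+1+0+0 mod 2 = 1
  s[3] = (0000000111111110000000011111111)·(1110011111000101001000111110100) mod 2 = 0+0+0+0+0+0+0+1+1+1+0+0+0+1+0+0+0+0+0+0+0+0+0+1+1+1+1+0+1+0+0 mod 2 = 1
  s[4] = (0000000000000001111111111111111)·(1110011111000101001000111110100) mod 2 = 0+0+0+0+0+0+0+0+0+0+0+0+0+0+0+1+0+0+1+0+0+0+1+1+1+1+1+0+1+0+0 mod 2 = 0
Syndrome = 10110
Column i of H is the binary representation of i, so the syndrome is the binary index of the flipped bit.
Read s = 10110 with s[0] as LSB: 1·2^0 + 0·2^1 + 1·2^2 + 1·2^3 + 0·2^4 = 13.
Error is at bit position 13.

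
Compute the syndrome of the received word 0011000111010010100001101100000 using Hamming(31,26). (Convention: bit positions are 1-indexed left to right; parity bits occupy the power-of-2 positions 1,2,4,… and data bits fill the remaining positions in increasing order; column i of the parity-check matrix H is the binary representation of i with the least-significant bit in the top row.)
Syndrome s = H · r^T (mod 2), r = 0011000111010010100001101100000:
  s[0] = (1010101010101010101010101010101)·(0011000111010010100001101100000) mod 2 = 0+0+1+0+0+0+0+0+1+0+0+0+0+0+1+0+1+0+0+0+0+0+1+0+1+0+0+0+0+0+0 mod 2 = 0
  s[1] = (0110011001100110011001100110011)·(0011000111010010100001101100000) mod 2 = 0+0+1+0+0+0+0+0+0+1+0+0+0+0+1+0+0+0+0+0+0+1+1+0+0+1+0+0+0+0+0 mod 2 = 0
  s[2] = (0001111000011110000111100001111)·(0011000111010010100001101100000) mod 2 = 0+0+0+1+0+0+0+0+0+0+0+1+0+0+1+0+0+0+0+0+0+1+1+0+0+0+0+0+0+0+0 mod 2 = 1
  s[3] = (0000000111111110000000011111111)·(0011000111010010100001101100000) mod 2 = 0+0+0+0+0+0+0+1+1+1+0+1+0+0+1+0+0+0+0+0+0+0+0+0+1+1+0+0+0+0+0 mod 2 = 1
  s[4] = (0000000000000001111111111111111)·(0011000111010010100001101100000) mod 2 = 0+0+0+0+0+0+0+0+0+0+0+0+0+0+0+0+1+0+0+0+0+1+1+0+1+1+0+0+0+0+0 mod 2 = 1
Syndrome = 00111
Non-zero syndrome: error at position 28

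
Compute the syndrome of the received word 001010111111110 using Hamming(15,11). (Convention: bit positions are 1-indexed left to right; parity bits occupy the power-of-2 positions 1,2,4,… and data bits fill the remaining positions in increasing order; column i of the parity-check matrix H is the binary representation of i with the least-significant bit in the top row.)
Syndrome s = H · r^T (mod 2), r = 001010111111110:
  s[0] = (101010101010101)·(001010111111110) mod 2 = 0+0+1+0+1+0+1+0+1+0+1+0+1+0+0 mod 2 = 0
  s[1] = (011001100110011)·(001010111111110) mod 2 = 0+0+1+0+0+0+1+0+0+1+1+0+0+1+0 mod 2 = 1
  s[2] = (000111100001111)·(001010111111110) mod 2 = 0+0+0+0+1+0+1+0+0+0+0+1+1+1+0 mod 2 = 1
  s[3] = (000000011111111)·(001010111111110) mod 2 = 0+0+0+0+0+0+0+1+1+1+1+1+1+1+0 mod 2 = 1
Syndrome = 0111
Non-zero syndrome: error at position 14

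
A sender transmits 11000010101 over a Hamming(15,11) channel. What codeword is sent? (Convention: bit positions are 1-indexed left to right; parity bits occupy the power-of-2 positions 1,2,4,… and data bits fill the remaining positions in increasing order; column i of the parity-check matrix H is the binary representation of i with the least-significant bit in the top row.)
Codeword c = d · G (mod 2), d = 11000010101:
  c[0] = d·G[:,0] = (11000010101)·(11011010101) mod 2 = 1+1+0+0+0+0+1+0+1+0+1 mod 2 = 1
  c[1] = d·G[:,1] = (11000010101)·(10110110011) mod 2 = 1+0+0+0+0+0+1+0+0+0+1 mod 2 = 1
  c[2] = d·G[:,2] = (11000010101)·(10000000000) mod 2 = 1+0+0+0+0+0+0+0+0+0+0 mod 2 = 1
  c[3] = d·G[:,3] = (11000010101)·(01110001111) mod 2 = 0+1+0+0+0+0+0+0+1+0+1 mod 2 = 1
  c[4] = d·G[:,4] = (11000010101)·(01000000000) mod 2 = 0+1+0+0+0+0+0+0+0+0+0 mod 2 = 1
  c[5] = d·G[:,5] = (11000010101)·(00100000000) mod 2 = 0+0+0+0+0+0+0+0+0+0+0 mod 2 = 0
  c[6] = d·G[:,6] = (11000010101)·(00010000000) mod 2 = 0+0+0+0+0+0+0+0+0+0+0 mod 2 = 0
  c[7] = d·G[:,7] = (11000010101)·(00001111111) mod 2 = 0+0+0+0+0+0+1+0+1+0+1 mod 2 = 1
  c[8] = d·G[:,8] = (11000010101)·(00001000000) mod 2 = 0+0+0+0+0+0+0+0+0+0+0 mod 2 = 0
  c[9] = d·G[:,9] = (11000010101)·(00000100000) mod 2 = 0+0+0+0+0+0+0+0+0+0+0 mod 2 = 0
  c[10] = d·G[:,10] = (11000010101)·(00000010000) mod 2 = 0+0+0+0+0+0+1+0+0+0+0 mod 2 = 1
  c[11] = d·G[:,11] = (11000010101)·(00000001000) mod 2 = 0+0+0+0+0+0+0+0+0+0+0 mod 2 = 0
  c[12] = d·G[:,12] = (11000010101)·(00000000100) mod 2 = 0+0+0+0+0+0+0+0+1+0+0 mod 2 = 1
  c[13] = d·G[:,13] = (11000010101)·(00000000010) mod 2 = 0+0+0+0+0+0+0+0+0+0+0 mod 2 = 0
  c[14] = d·G[:,14] = (11000010101)·(00000000001) mod 2 = 0+0+0+0+0+0+0+0+0+0+1 mod 2 = 1
Codeword = 111110010010101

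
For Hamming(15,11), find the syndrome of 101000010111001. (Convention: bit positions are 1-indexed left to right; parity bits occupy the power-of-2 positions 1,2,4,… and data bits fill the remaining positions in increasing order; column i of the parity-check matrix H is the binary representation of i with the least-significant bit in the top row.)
Syndrome s = H · r^T (mod 2), r = 101000010111001:
  s[0] = (101010101010101)·(101000010111001) mod 2 = 1+0+1+0+0+0+0+0+0+0+1+0+0+0+1 mod 2 = 0
  s[1] = (011001100110011)·(101000010111001) mod 2 = 0+0+1+0+0+0+0+0+0+1+1+0+0+0+1 mod 2 = 0
  s[2] = (000111100001111)·(101000010111001) mod 2 = 0+0+0+0+0+0+0+0+0+0+0+1+0+0+1 mod 2 = 0
  s[3] = (000000011111111)·(101000010111001) mod 2 = 0+0+0+0+0+0+0+1+0+1+1+1+0+0+1 mod 2 = 1
Syndrome = 0001
Non-zero syndrome: error at position 8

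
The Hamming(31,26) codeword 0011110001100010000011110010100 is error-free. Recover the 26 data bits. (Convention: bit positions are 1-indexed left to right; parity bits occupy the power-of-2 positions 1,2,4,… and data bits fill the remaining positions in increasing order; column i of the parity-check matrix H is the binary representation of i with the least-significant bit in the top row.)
Parity bits occupy power-of-2 positions; data bits are at positions {3,5,6,7,9,10,11,12,13,14,15,17,18,19,20,21,22,23,24,25,26,27,28,29,30,31} (1-indexed).
Extract: c[3]=1 c[5]=1 c[6]=1 c[7]=0 c[9]=0 c[10]=1 c[11]=1 c[12]=0 c[13]=0 c[14]=0 c[15]=1 c[17]=0 c[18]=0 c[19]=0 c[20]=0 c[21]=1 c[22]=1 c[23]=1 c[24]=1 c[25]=0 c[26]=0 c[27]=1 c[28]=0 c[29]=1 c[30]=0 c[31]=0
Data = 11100110001000011110010100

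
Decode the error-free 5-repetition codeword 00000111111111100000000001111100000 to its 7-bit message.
Split into 5-bit blocks: 00000 11111 11111 00000 00000 11111 00000
Data = 0110010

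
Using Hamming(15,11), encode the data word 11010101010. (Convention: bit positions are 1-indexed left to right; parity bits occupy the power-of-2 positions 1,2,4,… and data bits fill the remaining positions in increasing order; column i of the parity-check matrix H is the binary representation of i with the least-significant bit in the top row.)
Codeword c = d · G (mod 2), d = 11010101010:
  c[0] = d·G[:,0] = (11010101010)·(11011010101) mod 2 = 1+1+0+1+0+0+0+0+0+0+0 mod 2 = 1
  c[1] = d·G[:,1] = (11010101010)·(10110110011) mod 2 = 1+0+0+1+0+1+0+0+0+1+0 mod 2 = 0
  c[2] = d·G[:,2] = (11010101010)·(10000000000) mod 2 = 1+0+0+0+0+0+0+0+0+0+0 mod 2 = 1
  c[3] = d·G[:,3] = (11010101010)·(01110001111) mod 2 = 0+1+0+1+0+0+0+1+0+1+0 mod 2 = 0
  c[4] = d·G[:,4] = (11010101010)·(01000000000) mod 2 = 0+1+0+0+0+0+0+0+0+0+0 mod 2 = 1
  c[5] = d·G[:,5] = (11010101010)·(00100000000) mod 2 = 0+0+0+0+0+0+0+0+0+0+0 mod 2 = 0
  c[6] = d·G[:,6] = (11010101010)·(00010000000) mod 2 = 0+0+0+1+0+0+0+0+0+0+0 mod 2 = 1
  c[7] = d·G[:,7] = (11010101010)·(00001111111) mod 2 = 0+0+0+0+0+1+0+1+0+1+0 mod 2 = 1
  c[8] = d·G[:,8] = (11010101010)·(00001000000) mod 2 = 0+0+0+0+0+0+0+0+0+0+0 mod 2 = 0
  c[9] = d·G[:,9] = (11010101010)·(00000100000) mod 2 = 0+0+0+0+0+1+0+0+0+0+0 mod 2 = 1
  c[10] = d·G[:,10] = (11010101010)·(00000010000) mod 2 = 0+0+0+0+0+0+0+0+0+0+0 mod 2 = 0
  c[11] = d·G[:,11] = (11010101010)·(00000001000) mod 2 = 0+0+0+0+0+0+0+1+0+0+0 mod 2 = 1
  c[12] = d·G[:,12] = (11010101010)·(00000000100) mod 2 = 0+0+0+0+0+0+0+0+0+0+0 mod 2 = 0
  c[13] = d·G[:,13] = (11010101010)·(00000000010) mod 2 = 0+0+0+0+0+0+0+0+0+1+0 mod 2 = 1
  c[14] = d·G[:,14] = (11010101010)·(00000000001) mod 2 = 0+0+0+0+0+0+0+0+0+0+0 mod 2 = 0
Codeword = 101010110101010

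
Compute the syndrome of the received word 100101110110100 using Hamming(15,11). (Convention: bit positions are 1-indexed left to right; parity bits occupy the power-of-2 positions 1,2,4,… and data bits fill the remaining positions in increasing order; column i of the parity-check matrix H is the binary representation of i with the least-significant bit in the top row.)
Syndrome s = H · r^T (mod 2), r = 100101110110100:
  s[0] = (101010101010101)·(100101110110100) mod 2 = 1+0+0+0+0+0+1+0+0+0+1+0+1+0+0 mod 2 = 0
  s[1] = (011001100110011)·(100101110110100) mod 2 = 0+0+0+0+0+1+1+0+0+1+1+0+0+0+0 mod 2 = 0
  s[2] = (000111100001111)·(100101110110100) mod 2 = 0+0+0+1+0+1+1+0+0+0+0+0+1+0+0 mod 2 = 0
  s[3] = (000000011111111)·(100101110110100) mod 2 = 0+0+0+0+0+0+0+1+0+1+1+0+1+0+0 mod 2 = 0
Syndrome = 0000
s = 0: no error detected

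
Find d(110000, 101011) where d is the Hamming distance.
XOR = 011011, count of 1s = 4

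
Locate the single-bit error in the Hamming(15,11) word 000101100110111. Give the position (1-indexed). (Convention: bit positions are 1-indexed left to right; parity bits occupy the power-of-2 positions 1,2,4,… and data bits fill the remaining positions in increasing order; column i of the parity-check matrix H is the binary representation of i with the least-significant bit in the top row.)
Syndrome s = H · r^T (mod 2), r = 000101100110111:
  s[0] = (101010101010101)·(000101100110111) mod 2 = 0+0+0+0+0+0+1+0+0+0+1+0+1+0+1 mod 2 = 0
  s[1] = (011001100110011)·(000101100110111) mod 2 = 0+0+0+0+0+1+1+0+0+1+1+0+0+1+1 mod 2 = 0
  s[2] = (000111100001111)·(000101100110111) mod 2 = 0+0+0+1+0+1+1+0+0+0+0+0+1+1+1 mod 2 = 0
  s[3] = (000000011111111)·(000101100110111) mod 2 = 0+0+0+0+0+0+0+0+0+1+1+0+1+1+1 mod 2 = 1
Syndrome = 0001
Column i of H is the binary representation of i, so the syndrome is the binary index of the flipped bit.
Read s = 0001 with s[0] as LSB: 0·2^0 + 0·2^1 + 0·2^2 + 1·2^3 = 8.
Error is at bit position 8.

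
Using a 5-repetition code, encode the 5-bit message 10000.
Repeat each bit 5× and concatenate:
1→11111  0→00000  0→00000  0→00000  0→00000
Codeword = 1111100000000000000000000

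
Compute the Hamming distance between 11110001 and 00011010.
XOR = 11101011, count of 1s = 6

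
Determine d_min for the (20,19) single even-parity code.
d_min = 2 (flipping one data bit also flips the parity bit, so the two closest codewords differ in exactly 2 positions).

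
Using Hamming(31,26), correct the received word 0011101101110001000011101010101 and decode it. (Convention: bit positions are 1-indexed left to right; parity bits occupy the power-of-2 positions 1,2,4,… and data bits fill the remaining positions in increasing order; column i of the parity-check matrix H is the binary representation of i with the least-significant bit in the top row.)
Syndrome s = H · r^T (mod 2), r = 0011101101110001000011101010101:
  s[0] = (1010101010101010101010101010101)·(0011101101110001000011101010101) mod 2 = 0+0+1+0+1+0+1+0+0+0+1+0+0+0+0+0+0+0+0+0+1+0+1+0+1+0+1+0+1+0+1 mod 2 = 0
  s[1] = (0110011001100110011001100110011)·(0011101101110001000011101010101) mod 2 = 0+0+1+0+0+0+1+0+0+1+1+0+0+0+0+0+0+0+0+0+0+1+1+0+0+0+1+0+0+0+1 mod 2 = 0
  s[2] = (0001111000011110000111100001111)·(0011101101110001000011101010101) mod 2 = 0+0+0+1+1+0+1+0+0+0+0+1+0+0+0+0+0+0+0+0+1+1+1+0+0+0+0+0+1+0+1 mod 2 = 1
  s[3] = (0000000111111110000000011111111)·(0011101101110001000011101010101) mod 2 = 0+0+0+0+0+0+0+1+0+1+1+1+0+0+0+0+0+0+0+0+0+0+0+0+1+0+1+0+1+0+1 mod 2 = 0
  s[4] = (0000000000000001111111111111111)·(0011101101110001000011101010101) mod 2 = 0+0+0+0+0+0+0+0+0+0+0+0+0+0+0+1+0+0+0+0+1+1+1+0+1+0+1+0+1+0+1 mod 2 = 0
Syndrome = 00100
Column 4 of H equals this syndrome → error at bit 4 (1-indexed).
Flip bit 4: 0011101101110001000011101010101 → 0010101101110001000011101010101
Extract data bits at positions {3,5,6,7,9,10,11,12,13,14,15,17,18,19,20,21,22,23,24,25,26,27,28,29,30,31}: 11010111000000011101010101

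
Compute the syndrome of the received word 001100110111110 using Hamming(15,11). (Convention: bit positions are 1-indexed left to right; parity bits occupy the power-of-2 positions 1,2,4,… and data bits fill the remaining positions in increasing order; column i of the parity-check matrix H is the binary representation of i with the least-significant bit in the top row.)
Syndrome s = H · r^T (mod 2), r = 001100110111110:
  s[0] = (101010101010101)·(001100110111110) mod 2 = 0+0+1+0+0+0+1+0+0+0+1+0+1+0+0 mod 2 = 0
  s[1] = (011001100110011)·(001100110111110) mod 2 = 0+0+1+0+0+0+1+0+0+1+1+0+0+1+0 mod 2 = 1
  s[2] = (000111100001111)·(001100110111110) mod 2 = 0+0+0+1+0+0+1+0+0+0+0+1+1+1+0 mod 2 = 1
  s[3] = (000000011111111)·(001100110111110) mod 2 = 0+0+0+0+0+0+0+1+0+1+1+1+1+1+0 mod 2 = 0
Syndrome = 0110
Non-zero syndrome: error at position 6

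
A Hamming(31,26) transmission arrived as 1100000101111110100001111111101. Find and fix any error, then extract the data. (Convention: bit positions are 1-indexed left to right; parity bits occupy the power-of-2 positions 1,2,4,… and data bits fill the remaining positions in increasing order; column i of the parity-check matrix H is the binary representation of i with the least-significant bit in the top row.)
Syndrome s = H · r^T (mod 2), r = 1100000101111110100001111111101:
  s[0] = (1010101010101010101010101010101)·(1100000101111110100001111111101) mod 2 = 1+0+0+0+0+0+0+0+0+0+1+0+1+0+1+0+1+0+0+0+0+0+1+0+1+0+1+0+1+0+1 mod 2 = 0
  s[1] = (0110011001100110011001100110011)·(1100000101111110100001111111101) mod 2 = 0+1+0+0+0+0+0+0+0+1+1+0+0+1+1+0+0+0+0+0+0+1+1+0+0+1+1+0+0+0+1 mod 2 = 0
  s[2] = (0001111000011110000111100001111)·(1100000101111110100001111111101) mod 2 = 0+0+0+0+0+0+0+0+0+0+0+1+1+1+1+0+0+0+0+0+0+1+1+0+0+0+0+1+1+0+1 mod 2 = 1
  s[3] = (0000000111111110000000011111111)·(1100000101111110100001111111101) mod 2 = 0+0+0+0+0+0+0+1+0+1+1+1+1+1+1+0+0+0+0+0+0+0+0+1+1+1+1+1+1+0+1 mod 2 = 0
  s[4] = (0000000000000001111111111111111)·(1100000101111110100001111111101) mod 2 = 0+0+0+0+0+0+0+0+0+0+0+0+0+0+0+0+1+0+0+0+0+1+1+1+1+1+1+1+1+0+1 mod 2 = 0
Syndrome = 00100
Column 4 of H equals this syndrome → error at bit 4 (1-indexed).
Flip bit 4: 1100000101111110100001111111101 → 1101000101111110100001111111101
Extract data bits at positions {3,5,6,7,9,10,11,12,13,14,15,17,18,19,20,21,22,23,24,25,26,27,28,29,30,31}: 00000111111100001111111101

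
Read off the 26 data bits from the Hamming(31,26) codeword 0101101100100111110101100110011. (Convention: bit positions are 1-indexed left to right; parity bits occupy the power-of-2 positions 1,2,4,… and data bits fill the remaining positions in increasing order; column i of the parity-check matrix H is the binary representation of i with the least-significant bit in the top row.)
Parity bits occupy power-of-2 positions; data bits are at positions {3,5,6,7,9,10,11,12,13,14,15,17,18,19,20,21,22,23,24,25,26,27,28,29,30,31} (1-indexed).
Extract: c[3]=0 c[5]=1 c[6]=0 c[7]=1 c[9]=0 c[10]=0 c[11]=1 c[12]=0 c[13]=0 c[14]=1 c[15]=1 c[17]=1 c[18]=1 c[19]=0 c[20]=1 c[21]=0 c[22]=1 c[23]=1 c[24]=0 c[25]=0 c[26]=1 c[27]=1 c[28]=0 c[29]=0 c[30]=1 c[31]=1
Data = 01010010011110101100110011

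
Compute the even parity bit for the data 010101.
Sum of data bits: 0+1+0+1+0+1 = 3.
3 mod 2 = 1, so parity bit = 1.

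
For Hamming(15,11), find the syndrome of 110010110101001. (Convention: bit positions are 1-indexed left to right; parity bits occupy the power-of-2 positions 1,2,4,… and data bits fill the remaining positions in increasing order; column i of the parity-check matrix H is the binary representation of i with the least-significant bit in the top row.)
Syndrome s = H · r^T (mod 2), r = 110010110101001:
  s[0] = (101010101010101)·(110010110101001) mod 2 = 1+0+0+0+1+0+1+0+0+0+0+0+0+0+1 mod 2 = 0
  s[1] = (011001100110011)·(110010110101001) mod 2 = 0+1+0+0+0+0+1+0+0+1+0+0+0+0+1 mod 2 = 0
  s[2] = (000111100001111)·(110010110101001) mod 2 = 0+0+0+0+1+0+1+0+0+0+0+1+0+0+1 mod 2 = 0
  s[3] = (000000011111111)·(110010110101001) mod 2 = 0+0+0+0+0+0+0+1+0+1+0+1+0+0+1 mod 2 = 0
Syndrome = 0000
s = 0: no error detected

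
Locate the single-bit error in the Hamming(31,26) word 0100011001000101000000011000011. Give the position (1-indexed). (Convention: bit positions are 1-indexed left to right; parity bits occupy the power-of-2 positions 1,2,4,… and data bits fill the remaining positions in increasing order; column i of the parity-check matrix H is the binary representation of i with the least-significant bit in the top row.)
Syndrome s = H · r^T (mod 2), r = 0100011001000101000000011000011:
  s[0] = (1010101010101010101010101010101)·(0100011001000101000000011000011) mod 2 = 0+0+0+0+0+0+1+0+0+0+0+0+0+0+0+0+0+0+0+0+0+0+0+0+1+0+0+0+0+0+1 mod 2 = 1
  s[1] = (0110011001100110011001100110011)·(0100011001000101000000011000011) mod 2 = 0+1+0+0+0+1+1+0+0+1+0+0+0+1+0+0+0+0+0+0+0+0+0+0+0+0+0+0+0+1+1 mod 2 = 1
  s[2] = (0001111000011110000111100001111)·(0100011001000101000000011000011) mod 2 = 0+0+0+0+0+1+1+0+0+0+0+0+0+1+0+0+0+0+0+0+0+0+0+0+0+0+0+0+0+1+1 mod 2 = 1
  s[3] = (0000000111111110000000011111111)·(0100011001000101000000011000011) mod 2 = 0+0+0+0+0+0+0+0+0+1+0+0+0+1+0+0+0+0+0+0+0+0+0+1+1+0+0+0+0+1+1 mod 2 = 0
  s[4] = (0000000000000001111111111111111)·(0100011001000101000000011000011) mod 2 = 0+0+0+0+0+0+0+0+0+0+0+0+0+0+0+1+0+0+0+0+0+0+0+1+1+0+0+0+0+1+1 mod 2 = 1
Syndrome = 11101
Column i of H is the binary representation of i, so the syndrome is the binary index of the flipped bit.
Read s = 11101 with s[0] as LSB: 1·2^0 + 1·2^1 + 1·2^2 + 0·2^3 + 1·2^4 = 23.
Error is at bit position 23.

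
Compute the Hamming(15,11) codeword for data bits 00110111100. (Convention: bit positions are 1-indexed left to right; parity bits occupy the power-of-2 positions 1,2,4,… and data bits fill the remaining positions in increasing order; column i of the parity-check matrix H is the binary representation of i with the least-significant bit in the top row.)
Codeword c = d · G (mod 2), d = 00110111100:
  c[0] = d·G[:,0] = (00110111100)·(11011010101) mod 2 = 0+0+0+1+0+0+1+0+1+0+0 mod 2 = 1
  c[1] = d·G[:,1] = (00110111100)·(10110110011) mod 2 = 0+0+1+1+0+1+1+0+0+0+0 mod 2 = 0
  c[2] = d·G[:,2] = (00110111100)·(10000000000) mod 2 = 0+0+0+0+0+0+0+0+0+0+0 mod 2 = 0
  c[3] = d·G[:,3] = (00110111100)·(01110001111) mod 2 = 0+0+1+1+0+0+0+1+1+0+0 mod 2 = 0
  c[4] = d·G[:,4] = (00110111100)·(01000000000) mod 2 = 0+0+0+0+0+0+0+0+0+0+0 mod 2 = 0
  c[5] = d·G[:,5] = (00110111100)·(00100000000) mod 2 = 0+0+1+0+0+0+0+0+0+0+0 mod 2 = 1
  c[6] = d·G[:,6] = (00110111100)·(00010000000) mod 2 = 0+0+0+1+0+0+0+0+0+0+0 mod 2 = 1
  c[7] = d·G[:,7] = (00110111100)·(00001111111) mod 2 = 0+0+0+0+0+1+1+1+1+0+0 mod 2 = 0
  c[8] = d·G[:,8] = (00110111100)·(00001000000) mod 2 = 0+0+0+0+0+0+0+0+0+0+0 mod 2 = 0
  c[9] = d·G[:,9] = (00110111100)·(00000100000) mod 2 = 0+0+0+0+0+1+0+0+0+0+0 mod 2 = 1
  c[10] = d·G[:,10] = (00110111100)·(00000010000) mod 2 = 0+0+0+0+0+0+1+0+0+0+0 mod 2 = 1
  c[11] = d·G[:,11] = (00110111100)·(00000001000) mod 2 = 0+0+0+0+0+0+0+1+0+0+0 mod 2 = 1
  c[12] = d·G[:,12] = (00110111100)·(00000000100) mod 2 = 0+0+0+0+0+0+0+0+1+0+0 mod 2 = 1
  c[13] = d·G[:,13] = (00110111100)·(00000000010) mod 2 = 0+0+0+0+0+0+0+0+0+0+0 mod 2 = 0
  c[14] = d·G[:,14] = (00110111100)·(00000000001) mod 2 = 0+0+0+0+0+0+0+0+0+0+0 mod 2 = 0
Codeword = 100001100111100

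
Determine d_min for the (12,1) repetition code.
d_min = 12 (the only two codewords are 0…0 and 1…1, differing in all 12 positions).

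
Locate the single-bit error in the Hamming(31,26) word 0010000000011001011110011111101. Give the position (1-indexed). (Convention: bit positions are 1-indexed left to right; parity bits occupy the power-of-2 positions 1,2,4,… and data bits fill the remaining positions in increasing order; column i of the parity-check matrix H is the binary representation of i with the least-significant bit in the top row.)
Syndrome s = H · r^T (mod 2), r = 0010000000011001011110011111101:
  s[0] = (1010101010101010101010101010101)·(0010000000011001011110011111101) mod 2 = 0+0+1+0+0+0+0+0+0+0+0+0+1+0+0+0+0+0+1+0+1+0+0+0+1+0+1+0+1+0+1 mod 2 = 0
  s[1] = (0110011001100110011001100110011)·(0010000000011001011110011111101) mod 2 = 0+0+1+0+0+0+0+0+0+0+0+0+0+0+0+0+0+1+1+0+0+0+0+0+0+1+1+0+0+0+1 mod 2 = 0
  s[2] = (0001111000011110000111100001111)·(0010000000011001011110011111101) mod 2 = 0+0+0+0+0+0+0+0+0+0+0+1+1+0+0+0+0+0+0+1+1+0+0+0+0+0+0+1+1+0+1 mod 2 = 1
  s[3] = (0000000111111110000000011111111)·(0010000000011001011110011111101) mod 2 = 0+0+0+0+0+0+0+0+0+0+0+1+1+0+0+0+0+0+0+0+0+0+0+1+1+1+1+1+1+0+1 mod 2 = 1
  s[4] = (0000000000000001111111111111111)·(0010000000011001011110011111101) mod 2 = 0+0+0+0+0+0+0+0+0+0+0+0+0+0+0+1+0+1+1+1+1+0+0+1+1+1+1+1+1+0+1 mod 2 = 0
Syndrome = 00110
Column i of H is the binary representation of i, so the syndrome is the binary index of the flipped bit.
Read s = 00110 with s[0] as LSB: 0·2^0 + 0·2^1 + 1·2^2 + 1·2^3 + 0·2^4 = 12.
Error is at bit position 12.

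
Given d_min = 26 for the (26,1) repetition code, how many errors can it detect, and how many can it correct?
Detection only: up to d_min − 1 = 25 errors.
Correction: up to ⌊(d_min − 1)/2⌋ = ⌊25/2⌋ = 12 errors.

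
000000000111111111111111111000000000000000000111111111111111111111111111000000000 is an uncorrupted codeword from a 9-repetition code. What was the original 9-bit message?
Split into 9-bit blocks: 000000000 111111111 111111111 000000000 000000000 111111111 111111111 111111111 000000000
Data = 011001110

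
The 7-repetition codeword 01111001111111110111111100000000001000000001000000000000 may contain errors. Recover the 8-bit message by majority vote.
Split into 7-bit blocks and majority-vote each:
  block 1 = 0111100: 4 ones, 3 zeros → 1
  block 2 = 1111111: 7 ones, 0 zeros → 1
  block 3 = 1101111: 6 ones, 1 zeros → 1
  block 4 = 1110000: 3 ones, 4 zeros → 0
  block 5 = 0000001: 1 ones, 6 zeros → 0
  block 6 = 0000000: 0 ones, 7 zeros → 0
  block 7 = 0100000: 1 ones, 6 zeros → 0
  block 8 = 0000000: 0 ones, 7 zeros → 0
Decoded = 11100000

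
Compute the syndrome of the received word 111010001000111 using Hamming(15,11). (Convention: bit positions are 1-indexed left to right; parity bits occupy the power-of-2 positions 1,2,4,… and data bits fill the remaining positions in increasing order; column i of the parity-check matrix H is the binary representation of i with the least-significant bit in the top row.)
Syndrome s = H · r^T (mod 2), r = 111010001000111:
  s[0] = (101010101010101)·(111010001000111) mod 2 = 1+0+1+0+1+0+0+0+1+0+0+0+1+0+1 mod 2 = 0
  s[1] = (011001100110011)·(111010001000111) mod 2 = 0+1+1+0+0+0+0+0+0+0+0+0+0+1+1 mod 2 = 0
  s[2] = (000111100001111)·(111010001000111) mod 2 = 0+0+0+0+1+0+0+0+0+0+0+0+1+1+1 mod 2 = 0
  s[3] = (000000011111111)·(111010001000111) mod 2 = 0+0+0+0+0+0+0+0+1+0+0+0+1+1+1 mod 2 = 0
Syndrome = 0000
s = 0: no error detected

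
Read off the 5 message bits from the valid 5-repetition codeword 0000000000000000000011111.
Split into 5-bit blocks: 00000 00000 00000 00000 11111
Data = 00001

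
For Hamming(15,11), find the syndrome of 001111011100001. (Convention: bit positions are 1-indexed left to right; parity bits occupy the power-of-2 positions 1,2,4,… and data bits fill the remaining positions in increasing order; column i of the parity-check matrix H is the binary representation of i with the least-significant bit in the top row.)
Syndrome s = H · r^T (mod 2), r = 001111011100001:
  s[0] = (101010101010101)·(001111011100001) mod 2 = 0+0+1+0+1+0+0+0+1+0+0+0+0+0+1 mod 2 = 0
  s[1] = (011001100110011)·(001111011100001) mod 2 = 0+0+1+0+0+1+0+0+0+1+0+0+0+0+1 mod 2 = 0
  s[2] = (000111100001111)·(001111011100001) mod 2 = 0+0+0+1+1+1+0+0+0+0+0+0+0+0+1 mod 2 = 0
  s[3] = (000000011111111)·(001111011100001) mod 2 = 0+0+0+0+0+0+0+1+1+1+0+0+0+0+1 mod 2 = 0
Syndrome = 0000
s = 0: no error detected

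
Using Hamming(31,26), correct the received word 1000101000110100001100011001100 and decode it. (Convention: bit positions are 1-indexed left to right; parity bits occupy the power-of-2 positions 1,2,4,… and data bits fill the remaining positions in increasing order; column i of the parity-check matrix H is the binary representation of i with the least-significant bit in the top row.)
Syndrome s = H · r^T (mod 2), r = 1000101000110100001100011001100:
  s[0] = (1010101010101010101010101010101)·(1000101000110100001100011001100) mod 2 = 1+0+0+0+1+0+1+0+0+0+1+0+0+0+0+0+0+0+1+0+0+0+0+0+1+0+0+0+1+0+0 mod 2 = 1
  s[1] = (0110011001100110011001100110011)·(1000101000110100001100011001100) mod 2 = 0+0+0+0+0+0+1+0+0+0+1+0+0+1+0+0+0+0+1+0+0+0+0+0+0+0+0+0+0+0+0 mod 2 = 0
  s[2] = (0001111000011110000111100001111)·(1000101000110100001100011001100) mod 2 = 0+0+0+0+1+0+1+0+0+0+0+1+0+1+0+0+0+0+0+1+0+0+0+0+0+0+0+1+1+0+0 mod 2 = 1
  s[3] = (0000000111111110000000011111111)·(1000101000110100001100011001100) mod 2 = 0+0+0+0+0+0+0+0+0+0+1+1+0+1+0+0+0+0+0+0+0+0+0+1+1+0+0+1+1+0+0 mod 2 = 1
  s[4] = (0000000000000001111111111111111)·(1000101000110100001100011001100) mod 2 = 0+0+0+0+0+0+0+0+0+0+0+0+0+0+0+0+0+0+1+1+0+0+0+1+1+0+0+1+1+0+0 mod 2 = 0
Syndrome = 10110
Column 13 of H equals this syndrome → error at bit 13 (1-indexed).
Flip bit 13: 1000101000110100001100011001100 → 1000101000111100001100011001100
Extract data bits at positions {3,5,6,7,9,10,11,12,13,14,15,17,18,19,20,21,22,23,24,25,26,27,28,29,30,31}: 01010011110001100011001100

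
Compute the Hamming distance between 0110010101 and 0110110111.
XOR = 0000100010, count of 1s = 2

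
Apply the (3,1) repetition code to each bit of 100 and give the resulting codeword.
Repeat each bit 3× and concatenate:
1→111  0→000  0→000
Codeword = 111000000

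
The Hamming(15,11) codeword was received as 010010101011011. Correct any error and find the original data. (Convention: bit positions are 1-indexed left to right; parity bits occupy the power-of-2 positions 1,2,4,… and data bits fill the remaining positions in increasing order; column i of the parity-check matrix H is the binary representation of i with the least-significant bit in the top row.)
Syndrome s = H · r^T (mod 2), r = 010010101011011:
  s[0] = (101010101010101)·(010010101011011) mod 2 = 0+0+0+0+1+0+1+0+1+0+1+0+0+0+1 mod 2 = 1
  s[1] = (011001100110011)·(010010101011011) mod 2 = 0+1+0+0+0+0+1+0+0+0+1+0+0+1+1 mod 2 = 1
  s[2] = (000111100001111)·(010010101011011) mod 2 = 0+0+0+0+1+0+1+0+0+0+0+1+0+1+1 mod 2 = 1
  s[3] = (000000011111111)·(010010101011011) mod 2 = 0+0+0+0+0+0+0+0+1+0+1+1+0+1+1 mod 2 = 1
Syndrome = 1111
Column 15 of H equals this syndrome → error at bit 15 (1-indexed).
Flip bit 15: 010010101011011 → 010010101011010
Extract data bits at positions {3,5,6,7,9,10,11,12,13,14,15}: 01011011010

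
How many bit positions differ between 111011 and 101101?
XOR = 010110, count of 1s = 3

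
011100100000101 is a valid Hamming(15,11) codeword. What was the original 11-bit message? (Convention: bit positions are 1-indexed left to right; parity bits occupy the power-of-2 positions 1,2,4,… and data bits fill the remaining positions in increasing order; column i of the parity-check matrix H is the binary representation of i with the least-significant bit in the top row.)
Parity bits occupy power-of-2 positions; data bits are at positions {3,5,6,7,9,10,11,12,13,14,15} (1-indexed).
Extract: c[3]=1 c[5]=0 c[6]=0 c[7]=1 c[9]=0 c[10]=0 c[11]=0 c[12]=0 c[13]=1 c[14]=0 c[15]=1
Data = 10010000101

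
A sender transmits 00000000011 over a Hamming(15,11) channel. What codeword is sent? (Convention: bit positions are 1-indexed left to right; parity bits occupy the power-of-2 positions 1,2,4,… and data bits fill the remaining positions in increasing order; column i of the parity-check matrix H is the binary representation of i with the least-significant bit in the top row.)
Codeword c = d · G (mod 2), d = 00000000011:
  c[0] = d·G[:,0] = (00000000011)·(11011010101) mod 2 = 0+0+0+0+0+0+0+0+0+0+1 mod 2 = 1
  c[1] = d·G[:,1] = (00000000011)·(10110110011) mod 2 = 0+0+0+0+0+0+0+0+0+1+1 mod 2 = 0
  c[2] = d·G[:,2] = (00000000011)·(10000000000) mod 2 = 0+0+0+0+0+0+0+0+0+0+0 mod 2 = 0
  c[3] = d·G[:,3] = (00000000011)·(01110001111) mod 2 = 0+0+0+0+0+0+0+0+0+1+1 mod 2 = 0
  c[4] = d·G[:,4] = (00000000011)·(01000000000) mod 2 = 0+0+0+0+0+0+0+0+0+0+0 mod 2 = 0
  c[5] = d·G[:,5] = (00000000011)·(00100000000) mod 2 = 0+0+0+0+0+0+0+0+0+0+0 mod 2 = 0
  c[6] = d·G[:,6] = (00000000011)·(00010000000) mod 2 = 0+0+0+0+0+0+0+0+0+0+0 mod 2 = 0
  c[7] = d·G[:,7] = (00000000011)·(00001111111) mod 2 = 0+0+0+0+0+0+0+0+0+1+1 mod 2 = 0
  c[8] = d·G[:,8] = (00000000011)·(00001000000) mod 2 = 0+0+0+0+0+0+0+0+0+0+0 mod 2 = 0
  c[9] = d·G[:,9] = (00000000011)·(00000100000) mod 2 = 0+0+0+0+0+0+0+0+0+0+0 mod 2 = 0
  c[10] = d·G[:,10] = (00000000011)·(00000010000) mod 2 = 0+0+0+0+0+0+0+0+0+0+0 mod 2 = 0
  c[11] = d·G[:,11] = (00000000011)·(00000001000) mod 2 = 0+0+0+0+0+0+0+0+0+0+0 mod 2 = 0
  c[12] = d·G[:,12] = (00000000011)·(00000000100) mod 2 = 0+0+0+0+0+0+0+0+0+0+0 mod 2 = 0
  c[13] = d·G[:,13] = (00000000011)·(00000000010) mod 2 = 0+0+0+0+0+0+0+0+0+1+0 mod 2 = 1
  c[14] = d·G[:,14] = (00000000011)·(00000000001) mod 2 = 0+0+0+0+0+0+0+0+0+0+1 mod 2 = 1
Codeword = 100000000000011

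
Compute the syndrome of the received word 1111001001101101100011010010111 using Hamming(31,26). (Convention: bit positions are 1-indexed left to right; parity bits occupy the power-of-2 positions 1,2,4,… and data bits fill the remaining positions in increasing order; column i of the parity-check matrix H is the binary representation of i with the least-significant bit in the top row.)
Syndrome s = H · r^T (mod 2), r = 1111001001101101100011010010111:
  s[0] = (1010101010101010101010101010101)·(1111001001101101100011010010111) mod 2 = 1+0+1+0+0+0+1+0+0+0+1+0+1+0+0+0+1+0+0+0+1+0+0+0+0+0+1+0+1+0+1 mod 2 = 0
  s[1] = (0110011001100110011001100110011)·(1111001001101101100011010010111) mod 2 = 0+1+1+0+0+0+1+0+0+1+1+0+0+1+0+0+0+0+0+0+0+1+0+0+0+0+1+0+0+1+1 mod 2 = 0
  s[2] = (0001111000011110000111100001111)·(1111001001101101100011010010111) mod 2 = 0+0+0+1+0+0+1+0+0+0+0+0+1+1+0+0+0+0+0+0+1+1+0+0+0+0+0+0+1+1+1 mod 2 = 1
  s[3] = (0000000111111110000000011111111)·(1111001001101101100011010010111) mod 2 = 0+0+0+0+0+0+0+0+0+1+1+0+1+1+0+0+0+0+0+0+0+0+0+1+0+0+1+0+1+1+1 mod 2 = 1
  s[4] = (0000000000000001111111111111111)·(1111001001101101100011010010111) mod 2 = 0+0+0+0+0+0+0+0+0+0+0+0+0+0+0+1+1+0+0+0+1+1+0+1+0+0+1+0+1+1+1 mod 2 = 1
Syndrome = 00111
Non-zero syndrome: error at position 28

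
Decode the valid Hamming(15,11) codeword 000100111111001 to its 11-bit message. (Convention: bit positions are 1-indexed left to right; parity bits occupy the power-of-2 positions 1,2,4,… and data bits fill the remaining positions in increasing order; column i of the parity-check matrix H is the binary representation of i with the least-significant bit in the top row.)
Parity bits occupy power-of-2 positions; data bits are at positions {3,5,6,7,9,10,11,12,13,14,15} (1-indexed).
Extract: c[3]=0 c[5]=0 c[6]=0 c[7]=1 c[9]=1 c[10]=1 c[11]=1 c[12]=1 c[13]=0 c[14]=0 c[15]=1
Data = 00011111001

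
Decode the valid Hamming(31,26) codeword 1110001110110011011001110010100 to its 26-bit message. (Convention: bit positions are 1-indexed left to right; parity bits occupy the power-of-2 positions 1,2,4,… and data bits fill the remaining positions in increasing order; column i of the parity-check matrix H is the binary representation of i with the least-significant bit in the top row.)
Parity bits occupy power-of-2 positions; data bits are at positions {3,5,6,7,9,10,11,12,13,14,15,17,18,19,20,21,22,23,24,25,26,27,28,29,30,31} (1-indexed).
Extract: c[3]=1 c[5]=0 c[6]=0 c[7]=1 c[9]=1 c[10]=0 c[11]=1 c[12]=1 c[13]=0 c[14]=0 c[15]=1 c[17]=0 c[18]=1 c[19]=1 c[20]=0 c[21]=0 c[22]=1 c[23]=1 c[24]=1 c[25]=0 c[26]=0 c[27]=1 c[28]=0 c[29]=1 c[30]=0 c[31]=0
Data = 10011011001011001110010100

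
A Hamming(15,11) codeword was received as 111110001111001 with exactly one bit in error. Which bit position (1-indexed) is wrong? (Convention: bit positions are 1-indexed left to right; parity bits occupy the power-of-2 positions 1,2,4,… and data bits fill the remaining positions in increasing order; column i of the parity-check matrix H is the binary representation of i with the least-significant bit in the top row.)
Syndrome s = H · r^T (mod 2), r = 111110001111001:
  s[0] = (101010101010101)·(111110001111001) mod 2 = 1+0+1+0+1+0+0+0+1+0+1+0+0+0+1 mod 2 = 0
  s[1] = (011001100110011)·(111110001111001) mod 2 = 0+1+1+0+0+0+0+0+0+1+1+0+0+0+1 mod 2 = 1
  s[2] = (000111100001111)·(111110001111001) mod 2 = 0+0+0+1+1+0+0+0+0+0+0+1+0+0+1 mod 2 = 0
  s[3] = (000000011111111)·(111110001111001) mod 2 = 0+0+0+0+0+0+0+0+1+1+1+1+0+0+1 mod 2 = 1
Syndrome = 0101
Column i of H is the binary representation of i, so the syndrome is the binary index of the flipped bit.
Read s = 0101 with s[0] as LSB: 0·2^0 + 1·2^1 + 0·2^2 + 1·2^3 = 10.
Error is at bit position 10.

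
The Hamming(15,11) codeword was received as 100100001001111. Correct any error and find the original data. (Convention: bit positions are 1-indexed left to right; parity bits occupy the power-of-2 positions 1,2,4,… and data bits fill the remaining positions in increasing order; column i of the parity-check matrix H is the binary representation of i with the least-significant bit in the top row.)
Syndrome s = H · r^T (mod 2), r = 100100001001111:
  s[0] = (101010101010101)·(100100001001111) mod 2 = 1+0+0+0+0+0+0+0+1+0+0+0+1+0+1 mod 2 = 0
  s[1] = (011001100110011)·(100100001001111) mod 2 = 0+0+0+0+0+0+0+0+0+0+0+0+0+1+1 mod 2 = 0
  s[2] = (000111100001111)·(100100001001111) mod 2 = 0+0+0+1+0+0+0+0+0+0+0+1+1+1+1 mod 2 = 1
  s[3] = (000000011111111)·(100100001001111) mod 2 = 0+0+0+0+0+0+0+0+1+0+0+1+1+1+1 mod 2 = 1
Syndrome = 0011
Column 12 of H equals this syndrome → error at bit 12 (1-indexed).
Flip bit 12: 100100001001111 → 100100001000111
Extract data bits at positions {3,5,6,7,9,10,11,12,13,14,15}: 00001000111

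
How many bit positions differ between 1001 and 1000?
XOR = 0001, count of 1s = 1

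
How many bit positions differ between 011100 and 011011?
XOR = 000111, count of 1s = 3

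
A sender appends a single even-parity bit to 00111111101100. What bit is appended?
Sum of data bits: 0+0+1+1+1+1+1+1+1+0+1+1+0+0 = 9.
9 mod 2 = 1, so parity bit = 1.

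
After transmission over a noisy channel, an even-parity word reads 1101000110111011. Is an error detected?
Sum of received bits: 1+1+0+1+0+0+0+1+1+0+1+1+1+0+1+1 = 10; 10 mod 2 = 0. Result is 0 → no error detected.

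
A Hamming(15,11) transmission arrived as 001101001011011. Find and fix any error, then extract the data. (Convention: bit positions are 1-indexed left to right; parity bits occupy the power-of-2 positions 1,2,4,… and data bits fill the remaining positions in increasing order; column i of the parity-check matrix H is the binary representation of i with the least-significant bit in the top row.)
Syndrome s = H · r^T (mod 2), r = 001101001011011:
  s[0] = (101010101010101)·(001101001011011) mod 2 = 0+0+1+0+0+0+0+0+1+0+1+0+0+0+1 mod 2 = 0
  s[1] = (011001100110011)·(001101001011011) mod 2 = 0+0+1+0+0+1+0+0+0+0+1+0+0+1+1 mod 2 = 1
  s[2] = (000111100001111)·(001101001011011) mod 2 = 0+0+0+1+0+1+0+0+0+0+0+1+0+1+1 mod 2 = 1
  s[3] = (000000011111111)·(001101001011011) mod 2 = 0+0+0+0+0+0+0+0+1+0+1+1+0+1+1 mod 2 = 1
Syndrome = 0111
Column 14 of H equals this syndrome → error at bit 14 (1-indexed).
Flip bit 14: 001101001011011 → 001101001011001
Extract data bits at positions {3,5,6,7,9,10,11,12,13,14,15}: 10101011001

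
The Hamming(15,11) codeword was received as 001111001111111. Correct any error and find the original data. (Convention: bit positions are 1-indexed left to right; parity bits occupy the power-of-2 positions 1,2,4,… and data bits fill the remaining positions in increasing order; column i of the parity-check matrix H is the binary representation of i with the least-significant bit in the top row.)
Syndrome s = H · r^T (mod 2), r = 001111001111111:
  s[0] = (101010101010101)·(001111001111111) mod 2 = 0+0+1+0+1+0+0+0+1+0+1+0+1+0+1 mod 2 = 0
  s[1] = (011001100110011)·(001111001111111) mod 2 = 0+0+1+0+0+1+0+0+0+1+1+0+0+1+1 mod 2 = 0
  s[2] = (000111100001111)·(001111001111111) mod 2 = 0+0+0+1+1+1+0+0+0+0+0+1+1+1+1 mod 2 = 1
  s[3] = (000000011111111)·(001111001111111) mod 2 = 0+0+0+0+0+0+0+0+1+1+1+1+1+1+1 mod 2 = 1
Syndrome = 0011
Column 12 of H equals this syndrome → error at bit 12 (1-indexed).
Flip bit 12: 001111001111111 → 001111001110111
Extract data bits at positions {3,5,6,7,9,10,11,12,13,14,15}: 11101110111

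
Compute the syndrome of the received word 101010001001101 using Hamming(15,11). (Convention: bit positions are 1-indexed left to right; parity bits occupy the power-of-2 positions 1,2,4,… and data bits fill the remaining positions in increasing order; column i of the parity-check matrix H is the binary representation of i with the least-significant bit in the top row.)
Syndrome s = H · r^T (mod 2), r = 101010001001101:
  s[0] = (101010101010101)·(101010001001101) mod 2 = 1+0+1+0+1+0+0+0+1+0+0+0+1+0+1 mod 2 = 0
  s[1] = (011001100110011)·(101010001001101) mod 2 = 0+0+1+0+0+0+0+0+0+0+0+0+0+0+1 mod 2 = 0
  s[2] = (000111100001111)·(101010001001101) mod 2 = 0+0+0+0+1+0+0+0+0+0+0+1+1+0+1 mod 2 = 0
  s[3] = (000000011111111)·(101010001001101) mod 2 = 0+0+0+0+0+0+0+0+1+0+0+1+1+0+1 mod 2 = 0
Syndrome = 0000
s = 0: no error detected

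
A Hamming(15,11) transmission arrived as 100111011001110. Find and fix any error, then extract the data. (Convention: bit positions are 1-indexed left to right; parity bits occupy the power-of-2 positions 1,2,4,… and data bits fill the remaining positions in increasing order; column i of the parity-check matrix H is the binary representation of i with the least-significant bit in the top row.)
Syndrome s = H · r^T (mod 2), r = 100111011001110:
  s[0] = (101010101010101)·(100111011001110) mod 2 = 1+0+0+0+1+0+0+0+1+0+0+0+1+0+0 mod 2 = 0
  s[1] = (011001100110011)·(100111011001110) mod 2 = 0+0+0+0+0+1+0+0+0+0+0+0+0+1+0 mod 2 = 0
  s[2] = (000111100001111)·(100111011001110) mod 2 = 0+0+0+1+1+1+0+0+0+0+0+1+1+1+0 mod 2 = 0
  s[3] = (000000011111111)·(100111011001110) mod 2 = 0+0+0+0+0+0+0+1+1+0+0+1+1+1+0 mod 2 = 1
Syndrome = 0001
Column 8 of H equals this syndrome → error at bit 8 (1-indexed).
Flip bit 8: 100111011001110 → 100111001001110
Extract data bits at positions {3,5,6,7,9,10,11,12,13,14,15}: 01101001110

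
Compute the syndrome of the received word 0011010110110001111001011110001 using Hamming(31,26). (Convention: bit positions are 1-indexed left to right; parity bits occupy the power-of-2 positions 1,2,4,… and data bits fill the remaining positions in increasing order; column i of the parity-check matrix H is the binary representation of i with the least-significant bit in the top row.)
Syndrome s = H · r^T (mod 2), r = 0011010110110001111001011110001:
  s[0] = (1010101010101010101010101010101)·(0011010110110001111001011110001) mod 2 = 0+0+1+0+0+0+0+0+1+0+1+0+0+0+0+0+1+0+1+0+0+0+0+0+1+0+1+0+0+0+1 mod 2 = 0
  s[1] = (0110011001100110011001100110011)·(0011010110110001111001011110001) mod 2 = 0+0+1+0+0+1+0+0+0+0+1+0+0+0+0+0+0+1+1+0+0+1+0+0+0+1+1+0+0+0+1 mod 2 = 1
  s[2] = (0001111000011110000111100001111)·(0011010110110001111001011110001) mod 2 = 0+0+0+1+0+1+0+0+0+0+0+1+0+0+0+0+0+0+0+0+0+1+0+0+0+0+0+0+0+0+1 mod 2 = 1
  s[3] = (0000000111111110000000011111111)·(0011010110110001111001011110001) mod 2 = 0+0+0+0+0+0+0+1+1+0+1+1+0+0+0+0+0+0+0+0+0+0+0+1+1+1+1+0+0+0+1 mod 2 = 1
  s[4] = (0000000000000001111111111111111)·(0011010110110001111001011110001) mod 2 = 0+0+0+0+0+0+0+0+0+0+0+0+0+0+0+1+1+1+1+0+0+1+0+1+1+1+1+0+0+0+1 mod 2 = 0
Syndrome = 01110
Non-zero syndrome: error at position 14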